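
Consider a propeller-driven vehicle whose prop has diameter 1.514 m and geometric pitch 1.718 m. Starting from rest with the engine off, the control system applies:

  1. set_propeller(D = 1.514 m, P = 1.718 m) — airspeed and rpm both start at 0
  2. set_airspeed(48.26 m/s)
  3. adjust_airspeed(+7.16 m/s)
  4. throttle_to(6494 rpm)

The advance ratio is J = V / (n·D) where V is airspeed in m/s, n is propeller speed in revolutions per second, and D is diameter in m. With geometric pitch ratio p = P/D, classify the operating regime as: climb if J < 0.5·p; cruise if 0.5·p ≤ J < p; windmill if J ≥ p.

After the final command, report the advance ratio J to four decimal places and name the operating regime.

set_propeller: D = 1.514 m, P = 1.718 m (p = P/D = 1.134742); state ← (V=0, rpm=0)
set_airspeed(48.26): V ← 48.26 m/s
adjust_airspeed(+7.16): V ← 48.26 +7.16 = 55.42 m/s
throttle_to(6494): rpm ← 6494
final state: V = 55.42 m/s, rpm = 6494 → n = rpm/60 = 108.233333 rev/s
J = V / (n·D) = 55.42 / (108.233333 × 1.514) = 0.338205
regime bands: climb J<0.5674 | cruise [0.5674, 1.1347) | windmill J≥1.1347
J = 0.3382 → climb

J = 0.3382, regime = climb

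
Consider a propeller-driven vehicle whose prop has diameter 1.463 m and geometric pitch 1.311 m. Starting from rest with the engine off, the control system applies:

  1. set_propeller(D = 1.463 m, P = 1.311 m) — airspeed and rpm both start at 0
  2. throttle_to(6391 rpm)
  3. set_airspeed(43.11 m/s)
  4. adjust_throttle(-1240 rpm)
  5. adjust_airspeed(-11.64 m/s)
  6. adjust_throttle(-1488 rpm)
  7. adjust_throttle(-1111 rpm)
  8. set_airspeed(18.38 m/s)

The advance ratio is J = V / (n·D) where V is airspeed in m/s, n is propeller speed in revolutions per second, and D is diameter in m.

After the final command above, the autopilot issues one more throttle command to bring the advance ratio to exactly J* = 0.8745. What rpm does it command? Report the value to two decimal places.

set_propeller: D = 1.463 m, P = 1.311 m (p = P/D = 0.896104); state ← (V=0, rpm=0)
throttle_to(6391): rpm ← 6391
set_airspeed(43.11): V ← 43.11 m/s
adjust_throttle(-1240): rpm ← 6391 -1240 = 5151
adjust_airspeed(-11.64): V ← 43.11 -11.64 = 31.47 m/s
adjust_throttle(-1488): rpm ← 5151 -1488 = 3663
adjust_throttle(-1111): rpm ← 3663 -1111 = 2552
set_airspeed(18.38): V ← 18.38 m/s
final state: V = 18.38 m/s, rpm = 2552 → n = rpm/60 = 42.533333 rev/s
target J* = 0.8745; solve J* = V/(n·D) for n: n = V/(J*·D) = 18.38/(0.8745 × 1.463) = 14.366182 rev/s
rpm = 60·n = 861.970926

rpm = 861.97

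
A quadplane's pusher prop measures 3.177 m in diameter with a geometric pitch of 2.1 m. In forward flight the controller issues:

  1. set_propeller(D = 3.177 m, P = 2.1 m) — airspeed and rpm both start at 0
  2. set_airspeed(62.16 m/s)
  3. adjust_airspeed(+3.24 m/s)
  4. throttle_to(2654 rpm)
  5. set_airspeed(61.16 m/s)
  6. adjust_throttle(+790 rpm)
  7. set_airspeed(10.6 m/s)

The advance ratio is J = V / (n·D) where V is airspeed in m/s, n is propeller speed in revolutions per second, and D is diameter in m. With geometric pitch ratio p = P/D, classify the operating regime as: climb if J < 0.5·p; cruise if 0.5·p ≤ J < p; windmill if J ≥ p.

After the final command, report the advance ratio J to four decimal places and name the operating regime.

J = 0.0581, regime = climb

set_propeller: D = 3.177 m, P = 2.1 m (p = P/D = 0.661001); state ← (V=0, rpm=0)
set_airspeed(62.16): V ← 62.16 m/s
adjust_airspeed(+3.24): V ← 62.16 +3.24 = 65.4 m/s
throttle_to(2654): rpm ← 2654
set_airspeed(61.16): V ← 61.16 m/s
adjust_throttle(+790): rpm ← 2654 +790 = 3444
set_airspeed(10.6): V ← 10.6 m/s
final state: V = 10.6 m/s, rpm = 3444 → n = rpm/60 = 57.400000 rev/s
J = V / (n·D) = 10.6 / (57.400000 × 3.177) = 0.058127
regime bands: climb J<0.3305 | cruise [0.3305, 0.6610) | windmill J≥0.6610
J = 0.0581 → climb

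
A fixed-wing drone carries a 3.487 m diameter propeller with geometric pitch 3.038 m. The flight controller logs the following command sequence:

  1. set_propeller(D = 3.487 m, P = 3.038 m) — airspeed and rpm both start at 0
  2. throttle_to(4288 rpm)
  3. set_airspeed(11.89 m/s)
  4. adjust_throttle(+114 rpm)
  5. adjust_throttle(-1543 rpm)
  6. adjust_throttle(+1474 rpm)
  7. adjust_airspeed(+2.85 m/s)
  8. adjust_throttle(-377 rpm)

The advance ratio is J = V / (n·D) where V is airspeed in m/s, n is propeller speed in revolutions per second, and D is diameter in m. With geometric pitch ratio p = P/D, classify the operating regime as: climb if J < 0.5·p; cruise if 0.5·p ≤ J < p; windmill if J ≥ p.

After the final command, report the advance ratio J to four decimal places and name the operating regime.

set_propeller: D = 3.487 m, P = 3.038 m (p = P/D = 0.871236); state ← (V=0, rpm=0)
throttle_to(4288): rpm ← 4288
set_airspeed(11.89): V ← 11.89 m/s
adjust_throttle(+114): rpm ← 4288 +114 = 4402
adjust_throttle(-1543): rpm ← 4402 -1543 = 2859
adjust_throttle(+1474): rpm ← 2859 +1474 = 4333
adjust_airspeed(+2.85): V ← 11.89 +2.85 = 14.74 m/s
adjust_throttle(-377): rpm ← 4333 -377 = 3956
final state: V = 14.74 m/s, rpm = 3956 → n = rpm/60 = 65.933333 rev/s
J = V / (n·D) = 14.74 / (65.933333 × 3.487) = 0.064112
regime bands: climb J<0.4356 | cruise [0.4356, 0.8712) | windmill J≥0.8712
J = 0.0641 → climb

J = 0.0641, regime = climb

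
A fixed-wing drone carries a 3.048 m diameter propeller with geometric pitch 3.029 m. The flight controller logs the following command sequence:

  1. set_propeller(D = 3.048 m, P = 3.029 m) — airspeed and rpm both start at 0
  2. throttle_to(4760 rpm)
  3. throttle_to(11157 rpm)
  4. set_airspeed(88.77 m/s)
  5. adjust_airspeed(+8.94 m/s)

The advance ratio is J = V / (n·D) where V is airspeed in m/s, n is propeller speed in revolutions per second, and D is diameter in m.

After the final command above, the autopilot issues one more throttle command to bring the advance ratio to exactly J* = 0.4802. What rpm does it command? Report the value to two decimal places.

rpm = 4005.47

set_propeller: D = 3.048 m, P = 3.029 m (p = P/D = 0.993766); state ← (V=0, rpm=0)
throttle_to(4760): rpm ← 4760
throttle_to(11157): rpm ← 11157
set_airspeed(88.77): V ← 88.77 m/s
adjust_airspeed(+8.94): V ← 88.77 +8.94 = 97.71 m/s
final state: V = 97.71 m/s, rpm = 11157 → n = rpm/60 = 185.950000 rev/s
target J* = 0.4802; solve J* = V/(n·D) for n: n = V/(J*·D) = 97.71/(0.4802 × 3.048) = 66.757781 rev/s
rpm = 60·n = 4005.466882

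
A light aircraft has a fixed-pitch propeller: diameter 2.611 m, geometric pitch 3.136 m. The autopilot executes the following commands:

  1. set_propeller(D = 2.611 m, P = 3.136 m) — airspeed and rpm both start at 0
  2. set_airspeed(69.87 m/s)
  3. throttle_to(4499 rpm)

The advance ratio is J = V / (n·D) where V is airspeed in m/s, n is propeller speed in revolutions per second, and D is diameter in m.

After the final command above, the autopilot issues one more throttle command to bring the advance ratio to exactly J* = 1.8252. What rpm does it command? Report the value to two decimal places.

rpm = 879.68

set_propeller: D = 2.611 m, P = 3.136 m (p = P/D = 1.201072); state ← (V=0, rpm=0)
set_airspeed(69.87): V ← 69.87 m/s
throttle_to(4499): rpm ← 4499
final state: V = 69.87 m/s, rpm = 4499 → n = rpm/60 = 74.983333 rev/s
target J* = 1.8252; solve J* = V/(n·D) for n: n = V/(J*·D) = 69.87/(1.8252 × 2.611) = 14.661331 rev/s
rpm = 60·n = 879.679886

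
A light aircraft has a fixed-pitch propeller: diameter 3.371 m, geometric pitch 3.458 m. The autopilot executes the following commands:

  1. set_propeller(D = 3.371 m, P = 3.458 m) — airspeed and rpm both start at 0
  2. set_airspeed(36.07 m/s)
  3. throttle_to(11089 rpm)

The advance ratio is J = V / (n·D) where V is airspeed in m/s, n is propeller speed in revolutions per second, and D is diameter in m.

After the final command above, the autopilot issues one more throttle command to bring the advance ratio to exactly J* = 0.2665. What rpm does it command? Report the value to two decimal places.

set_propeller: D = 3.371 m, P = 3.458 m (p = P/D = 1.025808); state ← (V=0, rpm=0)
set_airspeed(36.07): V ← 36.07 m/s
throttle_to(11089): rpm ← 11089
final state: V = 36.07 m/s, rpm = 11089 → n = rpm/60 = 184.816667 rev/s
target J* = 0.2665; solve J* = V/(n·D) for n: n = V/(J*·D) = 36.07/(0.2665 × 3.371) = 40.150428 rev/s
rpm = 60·n = 2409.025665

rpm = 2409.03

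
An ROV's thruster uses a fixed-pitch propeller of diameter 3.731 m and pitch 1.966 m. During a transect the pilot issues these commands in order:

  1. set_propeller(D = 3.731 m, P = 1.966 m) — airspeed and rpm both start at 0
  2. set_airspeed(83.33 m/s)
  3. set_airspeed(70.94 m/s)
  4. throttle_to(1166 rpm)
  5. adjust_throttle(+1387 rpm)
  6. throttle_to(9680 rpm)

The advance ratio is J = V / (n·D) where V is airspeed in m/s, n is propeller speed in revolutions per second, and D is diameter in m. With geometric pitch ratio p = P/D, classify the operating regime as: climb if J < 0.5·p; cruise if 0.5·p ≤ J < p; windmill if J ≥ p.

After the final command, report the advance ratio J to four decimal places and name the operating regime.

J = 0.1179, regime = climb

set_propeller: D = 3.731 m, P = 1.966 m (p = P/D = 0.526936); state ← (V=0, rpm=0)
set_airspeed(83.33): V ← 83.33 m/s
set_airspeed(70.94): V ← 70.94 m/s
throttle_to(1166): rpm ← 1166
adjust_throttle(+1387): rpm ← 1166 +1387 = 2553
throttle_to(9680): rpm ← 9680
final state: V = 70.94 m/s, rpm = 9680 → n = rpm/60 = 161.333333 rev/s
J = V / (n·D) = 70.94 / (161.333333 × 3.731) = 0.117853
regime bands: climb J<0.2635 | cruise [0.2635, 0.5269) | windmill J≥0.5269
J = 0.1179 → climb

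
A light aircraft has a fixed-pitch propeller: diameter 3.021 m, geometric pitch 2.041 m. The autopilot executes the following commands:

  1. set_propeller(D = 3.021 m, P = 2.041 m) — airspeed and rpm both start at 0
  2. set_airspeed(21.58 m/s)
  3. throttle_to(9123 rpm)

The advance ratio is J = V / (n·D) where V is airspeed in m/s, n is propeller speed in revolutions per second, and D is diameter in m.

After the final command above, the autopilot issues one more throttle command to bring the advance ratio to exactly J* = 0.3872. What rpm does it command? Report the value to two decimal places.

set_propeller: D = 3.021 m, P = 2.041 m (p = P/D = 0.675604); state ← (V=0, rpm=0)
set_airspeed(21.58): V ← 21.58 m/s
throttle_to(9123): rpm ← 9123
final state: V = 21.58 m/s, rpm = 9123 → n = rpm/60 = 152.050000 rev/s
target J* = 0.3872; solve J* = V/(n·D) for n: n = V/(J*·D) = 21.58/(0.3872 × 3.021) = 18.448683 rev/s
rpm = 60·n = 1106.920975

rpm = 1106.92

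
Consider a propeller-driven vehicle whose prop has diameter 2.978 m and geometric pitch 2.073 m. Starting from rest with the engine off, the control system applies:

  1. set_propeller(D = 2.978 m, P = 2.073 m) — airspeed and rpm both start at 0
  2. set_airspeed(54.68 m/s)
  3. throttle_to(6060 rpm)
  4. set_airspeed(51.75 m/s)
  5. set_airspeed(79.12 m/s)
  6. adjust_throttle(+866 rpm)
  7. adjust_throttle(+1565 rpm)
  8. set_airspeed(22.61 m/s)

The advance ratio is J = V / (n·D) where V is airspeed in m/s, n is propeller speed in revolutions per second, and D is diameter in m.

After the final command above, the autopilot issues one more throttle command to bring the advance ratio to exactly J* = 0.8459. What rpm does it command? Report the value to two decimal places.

set_propeller: D = 2.978 m, P = 2.073 m (p = P/D = 0.696105); state ← (V=0, rpm=0)
set_airspeed(54.68): V ← 54.68 m/s
throttle_to(6060): rpm ← 6060
set_airspeed(51.75): V ← 51.75 m/s
set_airspeed(79.12): V ← 79.12 m/s
adjust_throttle(+866): rpm ← 6060 +866 = 6926
adjust_throttle(+1565): rpm ← 6926 +1565 = 8491
set_airspeed(22.61): V ← 22.61 m/s
final state: V = 22.61 m/s, rpm = 8491 → n = rpm/60 = 141.516667 rev/s
target J* = 0.8459; solve J* = V/(n·D) for n: n = V/(J*·D) = 22.61/(0.8459 × 2.978) = 8.975463 rev/s
rpm = 60·n = 538.527759

rpm = 538.53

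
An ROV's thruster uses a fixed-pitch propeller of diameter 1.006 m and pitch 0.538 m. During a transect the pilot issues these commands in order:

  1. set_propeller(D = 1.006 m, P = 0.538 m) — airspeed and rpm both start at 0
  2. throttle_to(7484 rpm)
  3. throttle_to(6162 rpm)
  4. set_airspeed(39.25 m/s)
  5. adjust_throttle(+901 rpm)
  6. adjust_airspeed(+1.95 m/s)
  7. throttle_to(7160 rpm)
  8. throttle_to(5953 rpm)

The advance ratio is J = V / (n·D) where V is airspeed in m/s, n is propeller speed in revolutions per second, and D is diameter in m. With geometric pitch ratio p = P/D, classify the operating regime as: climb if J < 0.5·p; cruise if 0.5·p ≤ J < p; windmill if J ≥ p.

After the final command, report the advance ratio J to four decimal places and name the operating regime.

J = 0.4128, regime = cruise

set_propeller: D = 1.006 m, P = 0.538 m (p = P/D = 0.534791); state ← (V=0, rpm=0)
throttle_to(7484): rpm ← 7484
throttle_to(6162): rpm ← 6162
set_airspeed(39.25): V ← 39.25 m/s
adjust_throttle(+901): rpm ← 6162 +901 = 7063
adjust_airspeed(+1.95): V ← 39.25 +1.95 = 41.2 m/s
throttle_to(7160): rpm ← 7160
throttle_to(5953): rpm ← 5953
final state: V = 41.2 m/s, rpm = 5953 → n = rpm/60 = 99.216667 rev/s
J = V / (n·D) = 41.2 / (99.216667 × 1.006) = 0.412776
regime bands: climb J<0.2674 | cruise [0.2674, 0.5348) | windmill J≥0.5348
J = 0.4128 → cruise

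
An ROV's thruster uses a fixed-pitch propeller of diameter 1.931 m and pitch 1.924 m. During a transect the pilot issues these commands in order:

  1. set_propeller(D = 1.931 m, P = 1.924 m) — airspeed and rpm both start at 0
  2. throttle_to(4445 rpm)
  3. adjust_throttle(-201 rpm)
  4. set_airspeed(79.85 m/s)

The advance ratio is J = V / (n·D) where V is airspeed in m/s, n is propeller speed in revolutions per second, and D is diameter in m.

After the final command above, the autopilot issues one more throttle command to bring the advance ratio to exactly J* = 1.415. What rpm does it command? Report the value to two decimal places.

set_propeller: D = 1.931 m, P = 1.924 m (p = P/D = 0.996375); state ← (V=0, rpm=0)
throttle_to(4445): rpm ← 4445
adjust_throttle(-201): rpm ← 4445 -201 = 4244
set_airspeed(79.85): V ← 79.85 m/s
final state: V = 79.85 m/s, rpm = 4244 → n = rpm/60 = 70.733333 rev/s
target J* = 1.415; solve J* = V/(n·D) for n: n = V/(J*·D) = 79.85/(1.415 × 1.931) = 29.223768 rev/s
rpm = 60·n = 1753.426061

rpm = 1753.43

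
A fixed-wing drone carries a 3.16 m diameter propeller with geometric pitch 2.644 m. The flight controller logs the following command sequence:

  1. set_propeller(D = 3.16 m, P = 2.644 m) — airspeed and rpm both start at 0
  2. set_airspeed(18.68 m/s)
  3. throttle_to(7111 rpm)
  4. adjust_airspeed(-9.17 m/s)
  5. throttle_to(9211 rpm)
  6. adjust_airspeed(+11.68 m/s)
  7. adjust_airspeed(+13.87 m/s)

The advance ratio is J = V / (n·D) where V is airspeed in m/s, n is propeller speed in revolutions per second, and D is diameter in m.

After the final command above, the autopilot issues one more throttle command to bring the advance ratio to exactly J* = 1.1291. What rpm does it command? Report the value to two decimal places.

set_propeller: D = 3.16 m, P = 2.644 m (p = P/D = 0.836709); state ← (V=0, rpm=0)
set_airspeed(18.68): V ← 18.68 m/s
throttle_to(7111): rpm ← 7111
adjust_airspeed(-9.17): V ← 18.68 -9.17 = 9.51 m/s
throttle_to(9211): rpm ← 9211
adjust_airspeed(+11.68): V ← 9.51 +11.68 = 21.19 m/s
adjust_airspeed(+13.87): V ← 21.19 +13.87 = 35.06 m/s
final state: V = 35.06 m/s, rpm = 9211 → n = rpm/60 = 153.516667 rev/s
target J* = 1.1291; solve J* = V/(n·D) for n: n = V/(J*·D) = 35.06/(1.1291 × 3.16) = 9.826354 rev/s
rpm = 60·n = 589.581262

rpm = 589.58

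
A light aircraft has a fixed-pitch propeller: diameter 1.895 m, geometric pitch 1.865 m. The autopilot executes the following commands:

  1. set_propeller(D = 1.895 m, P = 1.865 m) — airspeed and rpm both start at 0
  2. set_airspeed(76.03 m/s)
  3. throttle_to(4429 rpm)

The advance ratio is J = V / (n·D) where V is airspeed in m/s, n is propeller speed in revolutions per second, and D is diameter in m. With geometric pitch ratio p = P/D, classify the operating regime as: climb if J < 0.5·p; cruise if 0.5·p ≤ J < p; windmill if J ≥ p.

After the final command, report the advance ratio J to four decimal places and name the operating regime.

set_propeller: D = 1.895 m, P = 1.865 m (p = P/D = 0.984169); state ← (V=0, rpm=0)
set_airspeed(76.03): V ← 76.03 m/s
throttle_to(4429): rpm ← 4429
final state: V = 76.03 m/s, rpm = 4429 → n = rpm/60 = 73.816667 rev/s
J = V / (n·D) = 76.03 / (73.816667 × 1.895) = 0.543527
regime bands: climb J<0.4921 | cruise [0.4921, 0.9842) | windmill J≥0.9842
J = 0.5435 → cruise

J = 0.5435, regime = cruise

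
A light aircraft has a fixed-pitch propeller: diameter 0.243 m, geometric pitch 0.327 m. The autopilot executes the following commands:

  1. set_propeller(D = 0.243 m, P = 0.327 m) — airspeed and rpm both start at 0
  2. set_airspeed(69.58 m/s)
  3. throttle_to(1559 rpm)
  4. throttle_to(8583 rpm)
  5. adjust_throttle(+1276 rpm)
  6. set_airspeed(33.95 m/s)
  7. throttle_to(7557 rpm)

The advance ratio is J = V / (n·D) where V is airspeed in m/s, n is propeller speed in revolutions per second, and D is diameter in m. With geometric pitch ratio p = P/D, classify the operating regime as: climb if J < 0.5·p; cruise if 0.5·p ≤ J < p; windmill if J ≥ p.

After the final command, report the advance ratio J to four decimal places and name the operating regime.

J = 1.1093, regime = cruise

set_propeller: D = 0.243 m, P = 0.327 m (p = P/D = 1.345679); state ← (V=0, rpm=0)
set_airspeed(69.58): V ← 69.58 m/s
throttle_to(1559): rpm ← 1559
throttle_to(8583): rpm ← 8583
adjust_throttle(+1276): rpm ← 8583 +1276 = 9859
set_airspeed(33.95): V ← 33.95 m/s
throttle_to(7557): rpm ← 7557
final state: V = 33.95 m/s, rpm = 7557 → n = rpm/60 = 125.950000 rev/s
J = V / (n·D) = 33.95 / (125.950000 × 0.243) = 1.109265
regime bands: climb J<0.6728 | cruise [0.6728, 1.3457) | windmill J≥1.3457
J = 1.1093 → cruise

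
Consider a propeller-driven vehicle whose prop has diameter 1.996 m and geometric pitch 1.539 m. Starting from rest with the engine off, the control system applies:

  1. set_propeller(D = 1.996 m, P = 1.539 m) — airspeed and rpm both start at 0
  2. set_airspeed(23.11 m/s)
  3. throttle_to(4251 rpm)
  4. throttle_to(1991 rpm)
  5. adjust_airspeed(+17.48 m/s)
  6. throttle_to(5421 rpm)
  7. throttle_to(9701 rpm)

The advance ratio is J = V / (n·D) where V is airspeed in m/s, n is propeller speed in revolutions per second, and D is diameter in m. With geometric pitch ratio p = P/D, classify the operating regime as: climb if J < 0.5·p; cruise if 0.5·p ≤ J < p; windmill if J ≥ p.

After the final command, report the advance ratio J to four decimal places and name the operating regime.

J = 0.1258, regime = climb

set_propeller: D = 1.996 m, P = 1.539 m (p = P/D = 0.771042); state ← (V=0, rpm=0)
set_airspeed(23.11): V ← 23.11 m/s
throttle_to(4251): rpm ← 4251
throttle_to(1991): rpm ← 1991
adjust_airspeed(+17.48): V ← 23.11 +17.48 = 40.59 m/s
throttle_to(5421): rpm ← 5421
throttle_to(9701): rpm ← 9701
final state: V = 40.59 m/s, rpm = 9701 → n = rpm/60 = 161.683333 rev/s
J = V / (n·D) = 40.59 / (161.683333 × 1.996) = 0.125775
regime bands: climb J<0.3855 | cruise [0.3855, 0.7710) | windmill J≥0.7710
J = 0.1258 → climb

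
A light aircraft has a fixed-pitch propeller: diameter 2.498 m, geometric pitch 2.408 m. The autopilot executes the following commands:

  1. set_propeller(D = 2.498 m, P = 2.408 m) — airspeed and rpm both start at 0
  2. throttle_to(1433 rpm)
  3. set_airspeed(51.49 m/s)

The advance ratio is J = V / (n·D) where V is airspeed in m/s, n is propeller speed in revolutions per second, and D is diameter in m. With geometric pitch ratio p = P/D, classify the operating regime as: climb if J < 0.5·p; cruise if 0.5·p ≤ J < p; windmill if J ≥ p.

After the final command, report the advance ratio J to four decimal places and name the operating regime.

J = 0.8630, regime = cruise

set_propeller: D = 2.498 m, P = 2.408 m (p = P/D = 0.963971); state ← (V=0, rpm=0)
throttle_to(1433): rpm ← 1433
set_airspeed(51.49): V ← 51.49 m/s
final state: V = 51.49 m/s, rpm = 1433 → n = rpm/60 = 23.883333 rev/s
J = V / (n·D) = 51.49 / (23.883333 × 2.498) = 0.863049
regime bands: climb J<0.4820 | cruise [0.4820, 0.9640) | windmill J≥0.9640
J = 0.8630 → cruise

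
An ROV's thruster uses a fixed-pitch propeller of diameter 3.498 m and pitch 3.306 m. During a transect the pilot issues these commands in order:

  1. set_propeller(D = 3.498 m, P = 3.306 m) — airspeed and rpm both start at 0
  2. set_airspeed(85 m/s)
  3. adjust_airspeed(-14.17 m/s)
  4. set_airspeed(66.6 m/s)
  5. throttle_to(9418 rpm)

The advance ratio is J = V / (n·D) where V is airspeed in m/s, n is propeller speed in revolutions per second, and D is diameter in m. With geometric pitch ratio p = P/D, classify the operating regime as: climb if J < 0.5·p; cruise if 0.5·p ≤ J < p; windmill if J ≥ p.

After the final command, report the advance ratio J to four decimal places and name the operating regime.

J = 0.1213, regime = climb

set_propeller: D = 3.498 m, P = 3.306 m (p = P/D = 0.945111); state ← (V=0, rpm=0)
set_airspeed(85): V ← 85 m/s
adjust_airspeed(-14.17): V ← 85 -14.17 = 70.83 m/s
set_airspeed(66.6): V ← 66.6 m/s
throttle_to(9418): rpm ← 9418
final state: V = 66.6 m/s, rpm = 9418 → n = rpm/60 = 156.966667 rev/s
J = V / (n·D) = 66.6 / (156.966667 × 3.498) = 0.121296
regime bands: climb J<0.4726 | cruise [0.4726, 0.9451) | windmill J≥0.9451
J = 0.1213 → climb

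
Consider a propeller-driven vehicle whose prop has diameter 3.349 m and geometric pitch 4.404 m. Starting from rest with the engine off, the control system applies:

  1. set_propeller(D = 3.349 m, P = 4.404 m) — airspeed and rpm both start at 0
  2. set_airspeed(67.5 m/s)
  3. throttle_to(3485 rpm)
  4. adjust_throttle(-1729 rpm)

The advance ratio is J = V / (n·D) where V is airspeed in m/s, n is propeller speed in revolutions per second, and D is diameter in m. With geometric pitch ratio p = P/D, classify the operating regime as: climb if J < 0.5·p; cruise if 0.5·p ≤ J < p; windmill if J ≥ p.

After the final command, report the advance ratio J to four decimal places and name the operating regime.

J = 0.6887, regime = cruise

set_propeller: D = 3.349 m, P = 4.404 m (p = P/D = 1.315019); state ← (V=0, rpm=0)
set_airspeed(67.5): V ← 67.5 m/s
throttle_to(3485): rpm ← 3485
adjust_throttle(-1729): rpm ← 3485 -1729 = 1756
final state: V = 67.5 m/s, rpm = 1756 → n = rpm/60 = 29.266667 rev/s
J = V / (n·D) = 67.5 / (29.266667 × 3.349) = 0.688677
regime bands: climb J<0.6575 | cruise [0.6575, 1.3150) | windmill J≥1.3150
J = 0.6887 → cruise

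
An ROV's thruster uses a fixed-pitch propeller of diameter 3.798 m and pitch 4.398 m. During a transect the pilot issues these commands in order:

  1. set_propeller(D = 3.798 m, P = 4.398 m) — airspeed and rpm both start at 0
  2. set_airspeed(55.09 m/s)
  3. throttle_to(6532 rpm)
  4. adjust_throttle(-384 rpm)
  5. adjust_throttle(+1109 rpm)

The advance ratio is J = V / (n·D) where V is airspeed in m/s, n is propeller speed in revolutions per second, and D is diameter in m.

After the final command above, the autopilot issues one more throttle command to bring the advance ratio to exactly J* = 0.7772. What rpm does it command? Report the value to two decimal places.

set_propeller: D = 3.798 m, P = 4.398 m (p = P/D = 1.157978); state ← (V=0, rpm=0)
set_airspeed(55.09): V ← 55.09 m/s
throttle_to(6532): rpm ← 6532
adjust_throttle(-384): rpm ← 6532 -384 = 6148
adjust_throttle(+1109): rpm ← 6148 +1109 = 7257
final state: V = 55.09 m/s, rpm = 7257 → n = rpm/60 = 120.950000 rev/s
target J* = 0.7772; solve J* = V/(n·D) for n: n = V/(J*·D) = 55.09/(0.7772 × 3.798) = 18.663153 rev/s
rpm = 60·n = 1119.789189

rpm = 1119.79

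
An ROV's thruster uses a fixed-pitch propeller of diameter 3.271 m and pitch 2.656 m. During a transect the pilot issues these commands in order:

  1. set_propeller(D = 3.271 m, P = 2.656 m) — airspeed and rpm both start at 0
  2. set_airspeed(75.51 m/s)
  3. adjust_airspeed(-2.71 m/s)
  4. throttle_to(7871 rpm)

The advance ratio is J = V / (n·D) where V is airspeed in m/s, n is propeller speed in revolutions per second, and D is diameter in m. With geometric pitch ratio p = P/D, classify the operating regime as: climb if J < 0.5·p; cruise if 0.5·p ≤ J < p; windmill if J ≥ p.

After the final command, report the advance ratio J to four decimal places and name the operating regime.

J = 0.1697, regime = climb

set_propeller: D = 3.271 m, P = 2.656 m (p = P/D = 0.811984); state ← (V=0, rpm=0)
set_airspeed(75.51): V ← 75.51 m/s
adjust_airspeed(-2.71): V ← 75.51 -2.71 = 72.8 m/s
throttle_to(7871): rpm ← 7871
final state: V = 72.8 m/s, rpm = 7871 → n = rpm/60 = 131.183333 rev/s
J = V / (n·D) = 72.8 / (131.183333 × 3.271) = 0.169657
regime bands: climb J<0.4060 | cruise [0.4060, 0.8120) | windmill J≥0.8120
J = 0.1697 → climb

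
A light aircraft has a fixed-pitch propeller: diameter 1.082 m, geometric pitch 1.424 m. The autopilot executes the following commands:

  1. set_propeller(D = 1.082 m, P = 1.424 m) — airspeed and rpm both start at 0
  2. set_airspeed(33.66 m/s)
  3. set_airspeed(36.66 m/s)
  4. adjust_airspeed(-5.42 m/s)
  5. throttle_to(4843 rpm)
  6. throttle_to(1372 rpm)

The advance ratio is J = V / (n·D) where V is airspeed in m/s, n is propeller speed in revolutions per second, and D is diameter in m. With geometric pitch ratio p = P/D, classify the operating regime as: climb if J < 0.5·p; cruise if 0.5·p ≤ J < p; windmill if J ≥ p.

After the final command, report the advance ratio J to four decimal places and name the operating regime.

set_propeller: D = 1.082 m, P = 1.424 m (p = P/D = 1.316081); state ← (V=0, rpm=0)
set_airspeed(33.66): V ← 33.66 m/s
set_airspeed(36.66): V ← 36.66 m/s
adjust_airspeed(-5.42): V ← 36.66 -5.42 = 31.24 m/s
throttle_to(4843): rpm ← 4843
throttle_to(1372): rpm ← 1372
final state: V = 31.24 m/s, rpm = 1372 → n = rpm/60 = 22.866667 rev/s
J = V / (n·D) = 31.24 / (22.866667 × 1.082) = 1.262644
regime bands: climb J<0.6580 | cruise [0.6580, 1.3161) | windmill J≥1.3161
J = 1.2626 → cruise

J = 1.2626, regime = cruise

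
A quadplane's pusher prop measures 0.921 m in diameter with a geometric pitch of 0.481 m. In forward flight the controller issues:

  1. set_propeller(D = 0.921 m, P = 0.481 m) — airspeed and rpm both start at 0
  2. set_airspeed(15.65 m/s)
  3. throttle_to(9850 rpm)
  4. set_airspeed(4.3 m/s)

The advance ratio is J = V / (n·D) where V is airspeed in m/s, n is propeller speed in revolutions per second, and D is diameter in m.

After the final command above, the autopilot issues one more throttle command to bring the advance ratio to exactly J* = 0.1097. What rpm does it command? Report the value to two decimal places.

rpm = 2553.60

set_propeller: D = 0.921 m, P = 0.481 m (p = P/D = 0.522258); state ← (V=0, rpm=0)
set_airspeed(15.65): V ← 15.65 m/s
throttle_to(9850): rpm ← 9850
set_airspeed(4.3): V ← 4.3 m/s
final state: V = 4.3 m/s, rpm = 9850 → n = rpm/60 = 164.166667 rev/s
target J* = 0.1097; solve J* = V/(n·D) for n: n = V/(J*·D) = 4.3/(0.1097 × 0.921) = 42.560057 rev/s
rpm = 60·n = 2553.603402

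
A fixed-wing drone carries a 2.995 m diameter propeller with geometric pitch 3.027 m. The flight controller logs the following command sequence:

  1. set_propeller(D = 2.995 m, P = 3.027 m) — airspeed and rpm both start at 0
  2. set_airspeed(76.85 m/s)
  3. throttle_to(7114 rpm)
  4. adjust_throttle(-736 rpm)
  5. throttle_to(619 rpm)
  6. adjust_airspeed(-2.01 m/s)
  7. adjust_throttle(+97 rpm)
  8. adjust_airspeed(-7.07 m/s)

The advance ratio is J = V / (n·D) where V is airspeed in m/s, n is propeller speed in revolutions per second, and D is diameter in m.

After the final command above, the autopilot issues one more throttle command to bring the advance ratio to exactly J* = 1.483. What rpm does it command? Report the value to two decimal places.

rpm = 915.48

set_propeller: D = 2.995 m, P = 3.027 m (p = P/D = 1.010684); state ← (V=0, rpm=0)
set_airspeed(76.85): V ← 76.85 m/s
throttle_to(7114): rpm ← 7114
adjust_throttle(-736): rpm ← 7114 -736 = 6378
throttle_to(619): rpm ← 619
adjust_airspeed(-2.01): V ← 76.85 -2.01 = 74.84 m/s
adjust_throttle(+97): rpm ← 619 +97 = 716
adjust_airspeed(-7.07): V ← 74.84 -7.07 = 67.77 m/s
final state: V = 67.77 m/s, rpm = 716 → n = rpm/60 = 11.933333 rev/s
target J* = 1.483; solve J* = V/(n·D) for n: n = V/(J*·D) = 67.77/(1.483 × 2.995) = 15.258067 rev/s
rpm = 60·n = 915.484000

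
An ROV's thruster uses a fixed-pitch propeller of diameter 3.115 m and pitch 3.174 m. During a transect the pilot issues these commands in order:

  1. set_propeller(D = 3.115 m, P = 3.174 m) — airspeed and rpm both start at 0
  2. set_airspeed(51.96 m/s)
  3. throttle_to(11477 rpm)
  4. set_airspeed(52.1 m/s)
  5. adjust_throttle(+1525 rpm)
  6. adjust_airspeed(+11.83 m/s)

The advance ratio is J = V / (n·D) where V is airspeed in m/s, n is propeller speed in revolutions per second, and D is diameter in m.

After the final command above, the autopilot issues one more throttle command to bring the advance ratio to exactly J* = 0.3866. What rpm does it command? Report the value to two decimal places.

set_propeller: D = 3.115 m, P = 3.174 m (p = P/D = 1.018941); state ← (V=0, rpm=0)
set_airspeed(51.96): V ← 51.96 m/s
throttle_to(11477): rpm ← 11477
set_airspeed(52.1): V ← 52.1 m/s
adjust_throttle(+1525): rpm ← 11477 +1525 = 13002
adjust_airspeed(+11.83): V ← 52.1 +11.83 = 63.93 m/s
final state: V = 63.93 m/s, rpm = 13002 → n = rpm/60 = 216.700000 rev/s
target J* = 0.3866; solve J* = V/(n·D) for n: n = V/(J*·D) = 63.93/(0.3866 × 3.115) = 53.086587 rev/s
rpm = 60·n = 3185.195211

rpm = 3185.20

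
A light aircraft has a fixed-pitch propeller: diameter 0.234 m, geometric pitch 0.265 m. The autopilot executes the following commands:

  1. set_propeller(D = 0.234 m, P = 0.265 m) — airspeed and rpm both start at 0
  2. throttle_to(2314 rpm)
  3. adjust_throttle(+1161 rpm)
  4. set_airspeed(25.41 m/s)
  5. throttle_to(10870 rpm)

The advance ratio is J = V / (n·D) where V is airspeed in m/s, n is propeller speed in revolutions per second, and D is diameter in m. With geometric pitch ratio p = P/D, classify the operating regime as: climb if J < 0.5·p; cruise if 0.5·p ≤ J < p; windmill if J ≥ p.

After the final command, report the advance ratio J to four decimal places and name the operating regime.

set_propeller: D = 0.234 m, P = 0.265 m (p = P/D = 1.132479); state ← (V=0, rpm=0)
throttle_to(2314): rpm ← 2314
adjust_throttle(+1161): rpm ← 2314 +1161 = 3475
set_airspeed(25.41): V ← 25.41 m/s
throttle_to(10870): rpm ← 10870
final state: V = 25.41 m/s, rpm = 10870 → n = rpm/60 = 181.166667 rev/s
J = V / (n·D) = 25.41 / (181.166667 × 0.234) = 0.599391
regime bands: climb J<0.5662 | cruise [0.5662, 1.1325) | windmill J≥1.1325
J = 0.5994 → cruise

J = 0.5994, regime = cruise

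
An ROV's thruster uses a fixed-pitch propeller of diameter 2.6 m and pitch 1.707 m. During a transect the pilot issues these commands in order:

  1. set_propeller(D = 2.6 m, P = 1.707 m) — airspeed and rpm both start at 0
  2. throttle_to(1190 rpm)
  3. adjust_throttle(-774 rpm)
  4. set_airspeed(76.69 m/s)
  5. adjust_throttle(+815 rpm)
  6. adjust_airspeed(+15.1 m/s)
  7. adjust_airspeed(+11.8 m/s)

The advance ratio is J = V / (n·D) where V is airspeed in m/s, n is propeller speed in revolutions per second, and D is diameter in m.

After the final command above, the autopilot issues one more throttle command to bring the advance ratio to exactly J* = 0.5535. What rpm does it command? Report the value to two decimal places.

rpm = 4318.95

set_propeller: D = 2.6 m, P = 1.707 m (p = P/D = 0.656538); state ← (V=0, rpm=0)
throttle_to(1190): rpm ← 1190
adjust_throttle(-774): rpm ← 1190 -774 = 416
set_airspeed(76.69): V ← 76.69 m/s
adjust_throttle(+815): rpm ← 416 +815 = 1231
adjust_airspeed(+15.1): V ← 76.69 +15.1 = 91.79 m/s
adjust_airspeed(+11.8): V ← 91.79 +11.8 = 103.59 m/s
final state: V = 103.59 m/s, rpm = 1231 → n = rpm/60 = 20.516667 rev/s
target J* = 0.5535; solve J* = V/(n·D) for n: n = V/(J*·D) = 103.59/(0.5535 × 2.6) = 71.982489 rev/s
rpm = 60·n = 4318.949343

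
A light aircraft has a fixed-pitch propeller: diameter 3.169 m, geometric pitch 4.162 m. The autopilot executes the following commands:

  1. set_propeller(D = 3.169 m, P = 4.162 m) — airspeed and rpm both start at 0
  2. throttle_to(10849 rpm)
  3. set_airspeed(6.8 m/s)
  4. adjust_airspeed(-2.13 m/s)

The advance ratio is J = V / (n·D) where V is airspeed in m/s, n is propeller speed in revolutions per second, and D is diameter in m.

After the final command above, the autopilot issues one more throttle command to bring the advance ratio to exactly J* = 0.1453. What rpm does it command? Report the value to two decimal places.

set_propeller: D = 3.169 m, P = 4.162 m (p = P/D = 1.313348); state ← (V=0, rpm=0)
throttle_to(10849): rpm ← 10849
set_airspeed(6.8): V ← 6.8 m/s
adjust_airspeed(-2.13): V ← 6.8 -2.13 = 4.67 m/s
final state: V = 4.67 m/s, rpm = 10849 → n = rpm/60 = 180.816667 rev/s
target J* = 0.1453; solve J* = V/(n·D) for n: n = V/(J*·D) = 4.67/(0.1453 × 3.169) = 10.142127 rev/s
rpm = 60·n = 608.527596

rpm = 608.53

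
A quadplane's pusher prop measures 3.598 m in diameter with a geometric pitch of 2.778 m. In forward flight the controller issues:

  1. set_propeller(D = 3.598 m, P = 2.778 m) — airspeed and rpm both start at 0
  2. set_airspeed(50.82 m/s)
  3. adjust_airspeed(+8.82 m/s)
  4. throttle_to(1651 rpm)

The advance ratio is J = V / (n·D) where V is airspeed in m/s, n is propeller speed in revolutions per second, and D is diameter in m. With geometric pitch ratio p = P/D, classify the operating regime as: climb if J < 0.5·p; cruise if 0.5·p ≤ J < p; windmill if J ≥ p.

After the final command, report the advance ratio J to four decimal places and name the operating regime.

set_propeller: D = 3.598 m, P = 2.778 m (p = P/D = 0.772096); state ← (V=0, rpm=0)
set_airspeed(50.82): V ← 50.82 m/s
adjust_airspeed(+8.82): V ← 50.82 +8.82 = 59.64 m/s
throttle_to(1651): rpm ← 1651
final state: V = 59.64 m/s, rpm = 1651 → n = rpm/60 = 27.516667 rev/s
J = V / (n·D) = 59.64 / (27.516667 × 3.598) = 0.602394
regime bands: climb J<0.3860 | cruise [0.3860, 0.7721) | windmill J≥0.7721
J = 0.6024 → cruise

J = 0.6024, regime = cruise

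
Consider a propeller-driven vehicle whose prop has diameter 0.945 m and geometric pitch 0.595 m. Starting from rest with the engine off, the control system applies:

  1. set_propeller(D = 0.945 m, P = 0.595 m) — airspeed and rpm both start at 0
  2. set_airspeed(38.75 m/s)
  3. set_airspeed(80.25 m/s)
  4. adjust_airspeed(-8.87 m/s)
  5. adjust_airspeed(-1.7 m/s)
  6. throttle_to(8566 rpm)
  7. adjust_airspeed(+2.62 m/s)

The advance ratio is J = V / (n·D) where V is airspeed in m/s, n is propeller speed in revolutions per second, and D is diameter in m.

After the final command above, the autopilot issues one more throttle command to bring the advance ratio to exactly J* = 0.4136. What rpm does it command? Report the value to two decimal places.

rpm = 11098.83

set_propeller: D = 0.945 m, P = 0.595 m (p = P/D = 0.629630); state ← (V=0, rpm=0)
set_airspeed(38.75): V ← 38.75 m/s
set_airspeed(80.25): V ← 80.25 m/s
adjust_airspeed(-8.87): V ← 80.25 -8.87 = 71.38 m/s
adjust_airspeed(-1.7): V ← 71.38 -1.7 = 69.68 m/s
throttle_to(8566): rpm ← 8566
adjust_airspeed(+2.62): V ← 69.68 +2.62 = 72.3 m/s
final state: V = 72.3 m/s, rpm = 8566 → n = rpm/60 = 142.766667 rev/s
target J* = 0.4136; solve J* = V/(n·D) for n: n = V/(J*·D) = 72.3/(0.4136 × 0.945) = 184.980504 rev/s
rpm = 60·n = 11098.830248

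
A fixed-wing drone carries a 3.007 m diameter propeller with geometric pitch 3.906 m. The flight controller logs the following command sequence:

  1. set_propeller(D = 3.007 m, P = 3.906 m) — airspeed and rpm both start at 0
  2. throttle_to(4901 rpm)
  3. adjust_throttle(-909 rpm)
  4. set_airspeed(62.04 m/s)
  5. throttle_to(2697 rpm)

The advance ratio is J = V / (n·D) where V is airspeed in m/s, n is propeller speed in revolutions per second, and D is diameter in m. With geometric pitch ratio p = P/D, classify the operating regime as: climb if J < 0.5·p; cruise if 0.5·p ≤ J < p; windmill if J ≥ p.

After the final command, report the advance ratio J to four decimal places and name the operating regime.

set_propeller: D = 3.007 m, P = 3.906 m (p = P/D = 1.298969); state ← (V=0, rpm=0)
throttle_to(4901): rpm ← 4901
adjust_throttle(-909): rpm ← 4901 -909 = 3992
set_airspeed(62.04): V ← 62.04 m/s
throttle_to(2697): rpm ← 2697
final state: V = 62.04 m/s, rpm = 2697 → n = rpm/60 = 44.950000 rev/s
J = V / (n·D) = 62.04 / (44.950000 × 3.007) = 0.458996
regime bands: climb J<0.6495 | cruise [0.6495, 1.2990) | windmill J≥1.2990
J = 0.4590 → climb

J = 0.4590, regime = climb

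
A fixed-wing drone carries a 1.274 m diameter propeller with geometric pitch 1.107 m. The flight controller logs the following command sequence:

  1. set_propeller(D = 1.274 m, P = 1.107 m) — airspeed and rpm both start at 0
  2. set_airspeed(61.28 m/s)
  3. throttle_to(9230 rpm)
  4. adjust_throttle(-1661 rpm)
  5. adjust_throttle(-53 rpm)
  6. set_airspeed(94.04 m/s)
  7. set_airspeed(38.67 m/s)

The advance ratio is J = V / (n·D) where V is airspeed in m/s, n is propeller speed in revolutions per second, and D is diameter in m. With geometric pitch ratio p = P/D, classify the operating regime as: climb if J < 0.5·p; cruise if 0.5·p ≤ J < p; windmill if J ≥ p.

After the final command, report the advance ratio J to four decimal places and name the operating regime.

J = 0.2423, regime = climb

set_propeller: D = 1.274 m, P = 1.107 m (p = P/D = 0.868917); state ← (V=0, rpm=0)
set_airspeed(61.28): V ← 61.28 m/s
throttle_to(9230): rpm ← 9230
adjust_throttle(-1661): rpm ← 9230 -1661 = 7569
adjust_throttle(-53): rpm ← 7569 -53 = 7516
set_airspeed(94.04): V ← 94.04 m/s
set_airspeed(38.67): V ← 38.67 m/s
final state: V = 38.67 m/s, rpm = 7516 → n = rpm/60 = 125.266667 rev/s
J = V / (n·D) = 38.67 / (125.266667 × 1.274) = 0.242309
regime bands: climb J<0.4345 | cruise [0.4345, 0.8689) | windmill J≥0.8689
J = 0.2423 → climb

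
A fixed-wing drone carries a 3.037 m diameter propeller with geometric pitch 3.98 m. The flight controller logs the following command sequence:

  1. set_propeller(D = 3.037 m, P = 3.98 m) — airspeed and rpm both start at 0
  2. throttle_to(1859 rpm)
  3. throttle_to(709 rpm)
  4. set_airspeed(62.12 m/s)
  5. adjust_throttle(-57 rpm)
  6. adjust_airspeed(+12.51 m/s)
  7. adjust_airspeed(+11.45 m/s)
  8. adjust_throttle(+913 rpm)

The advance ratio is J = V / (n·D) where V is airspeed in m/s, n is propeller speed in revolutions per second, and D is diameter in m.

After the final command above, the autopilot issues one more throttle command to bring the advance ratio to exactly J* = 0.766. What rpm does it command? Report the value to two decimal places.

set_propeller: D = 3.037 m, P = 3.98 m (p = P/D = 1.310504); state ← (V=0, rpm=0)
throttle_to(1859): rpm ← 1859
throttle_to(709): rpm ← 709
set_airspeed(62.12): V ← 62.12 m/s
adjust_throttle(-57): rpm ← 709 -57 = 652
adjust_airspeed(+12.51): V ← 62.12 +12.51 = 74.63 m/s
adjust_airspeed(+11.45): V ← 74.63 +11.45 = 86.08 m/s
adjust_throttle(+913): rpm ← 652 +913 = 1565
final state: V = 86.08 m/s, rpm = 1565 → n = rpm/60 = 26.083333 rev/s
target J* = 0.766; solve J* = V/(n·D) for n: n = V/(J*·D) = 86.08/(0.766 × 3.037) = 37.002298 rev/s
rpm = 60·n = 2220.137882

rpm = 2220.14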